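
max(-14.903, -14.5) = -14.5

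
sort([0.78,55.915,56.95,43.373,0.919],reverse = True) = [56.95,55.915,43.373,0.919,0.78]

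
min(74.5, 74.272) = 74.272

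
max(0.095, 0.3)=0.3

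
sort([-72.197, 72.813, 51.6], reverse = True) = [72.813, 51.6, -72.197]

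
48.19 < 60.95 True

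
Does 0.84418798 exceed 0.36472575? Yes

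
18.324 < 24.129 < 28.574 True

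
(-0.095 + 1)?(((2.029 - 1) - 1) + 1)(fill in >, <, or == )<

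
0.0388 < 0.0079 False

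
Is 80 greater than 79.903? Yes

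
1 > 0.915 True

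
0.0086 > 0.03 False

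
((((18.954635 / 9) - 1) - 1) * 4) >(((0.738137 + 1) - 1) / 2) True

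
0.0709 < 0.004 False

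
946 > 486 True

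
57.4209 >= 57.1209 True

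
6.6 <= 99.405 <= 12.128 False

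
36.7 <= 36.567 False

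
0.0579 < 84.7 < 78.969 False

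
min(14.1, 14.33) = 14.1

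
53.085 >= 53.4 False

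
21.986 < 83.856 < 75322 True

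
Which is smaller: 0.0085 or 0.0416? 0.0085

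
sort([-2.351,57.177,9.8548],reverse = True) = [57.177,9.8548,-2.351]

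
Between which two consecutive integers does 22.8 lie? 22 and 23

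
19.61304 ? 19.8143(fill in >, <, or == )<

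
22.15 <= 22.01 False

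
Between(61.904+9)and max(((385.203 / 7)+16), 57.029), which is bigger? max(((385.203 / 7)+16), 57.029)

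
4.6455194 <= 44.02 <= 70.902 True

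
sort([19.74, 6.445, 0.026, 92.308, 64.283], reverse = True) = [92.308, 64.283, 19.74, 6.445, 0.026]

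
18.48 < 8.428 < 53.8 False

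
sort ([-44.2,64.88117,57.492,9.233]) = [-44.2,9.233,57.492,64.88117]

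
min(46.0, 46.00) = 46.0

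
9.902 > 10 False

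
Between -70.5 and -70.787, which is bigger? -70.5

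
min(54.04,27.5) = 27.5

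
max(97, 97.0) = 97.0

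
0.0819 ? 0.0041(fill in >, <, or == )>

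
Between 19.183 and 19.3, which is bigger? 19.3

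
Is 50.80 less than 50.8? No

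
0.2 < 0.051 False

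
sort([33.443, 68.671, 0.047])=[0.047, 33.443, 68.671]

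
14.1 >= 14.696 False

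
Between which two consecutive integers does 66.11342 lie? 66 and 67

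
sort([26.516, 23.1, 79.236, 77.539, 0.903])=[0.903, 23.1, 26.516, 77.539, 79.236]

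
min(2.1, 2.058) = 2.058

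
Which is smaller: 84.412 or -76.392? -76.392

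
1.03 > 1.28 False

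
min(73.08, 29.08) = 29.08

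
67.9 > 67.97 False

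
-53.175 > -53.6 True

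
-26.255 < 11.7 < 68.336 True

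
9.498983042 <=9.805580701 True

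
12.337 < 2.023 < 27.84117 False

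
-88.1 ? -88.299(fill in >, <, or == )>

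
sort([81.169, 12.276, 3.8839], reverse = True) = [81.169, 12.276, 3.8839]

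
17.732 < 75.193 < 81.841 True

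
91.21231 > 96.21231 False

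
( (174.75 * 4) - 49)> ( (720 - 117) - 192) True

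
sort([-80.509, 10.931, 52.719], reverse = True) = [52.719, 10.931, -80.509]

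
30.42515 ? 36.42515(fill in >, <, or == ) <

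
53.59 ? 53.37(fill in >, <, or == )>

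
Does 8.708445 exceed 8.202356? Yes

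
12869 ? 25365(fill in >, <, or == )<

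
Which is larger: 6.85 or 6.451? 6.85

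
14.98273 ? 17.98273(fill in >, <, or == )<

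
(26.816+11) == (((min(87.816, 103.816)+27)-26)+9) False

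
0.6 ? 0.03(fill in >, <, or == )>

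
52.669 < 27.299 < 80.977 False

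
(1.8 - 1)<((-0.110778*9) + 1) False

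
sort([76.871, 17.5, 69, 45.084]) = [17.5, 45.084, 69, 76.871]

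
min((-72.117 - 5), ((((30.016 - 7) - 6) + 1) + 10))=-77.117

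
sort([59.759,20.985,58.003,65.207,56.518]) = [20.985,56.518,58.003,59.759,65.207]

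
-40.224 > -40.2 False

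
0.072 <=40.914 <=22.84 False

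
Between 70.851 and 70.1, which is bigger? 70.851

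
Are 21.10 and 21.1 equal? Yes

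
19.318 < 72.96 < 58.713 False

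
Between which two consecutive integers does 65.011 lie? 65 and 66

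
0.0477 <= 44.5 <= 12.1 False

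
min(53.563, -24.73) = -24.73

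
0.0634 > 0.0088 True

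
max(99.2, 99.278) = 99.278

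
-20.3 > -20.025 False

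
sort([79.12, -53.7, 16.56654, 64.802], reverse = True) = [79.12, 64.802, 16.56654, -53.7]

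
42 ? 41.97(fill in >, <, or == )>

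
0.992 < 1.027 True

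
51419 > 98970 False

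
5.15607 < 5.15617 True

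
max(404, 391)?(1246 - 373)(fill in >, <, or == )<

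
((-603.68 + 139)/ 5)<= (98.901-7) True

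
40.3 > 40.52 False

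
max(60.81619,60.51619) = 60.81619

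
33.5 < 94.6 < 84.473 False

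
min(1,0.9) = 0.9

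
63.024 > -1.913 True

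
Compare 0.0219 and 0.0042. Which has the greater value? 0.0219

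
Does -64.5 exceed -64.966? Yes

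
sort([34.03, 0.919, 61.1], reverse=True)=[61.1, 34.03, 0.919]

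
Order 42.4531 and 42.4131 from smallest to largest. 42.4131, 42.4531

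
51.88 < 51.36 False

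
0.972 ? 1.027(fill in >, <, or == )<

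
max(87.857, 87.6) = 87.857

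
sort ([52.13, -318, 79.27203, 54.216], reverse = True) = [79.27203, 54.216, 52.13, -318]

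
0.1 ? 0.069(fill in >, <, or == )>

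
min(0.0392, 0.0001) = 0.0001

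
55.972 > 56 False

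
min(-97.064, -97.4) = -97.4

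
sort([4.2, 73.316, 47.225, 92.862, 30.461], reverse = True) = [92.862, 73.316, 47.225, 30.461, 4.2]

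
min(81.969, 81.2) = 81.2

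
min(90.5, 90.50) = 90.5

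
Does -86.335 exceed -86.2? No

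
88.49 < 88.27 False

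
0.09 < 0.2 True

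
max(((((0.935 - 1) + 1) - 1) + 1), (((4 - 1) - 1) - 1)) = 1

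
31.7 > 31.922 False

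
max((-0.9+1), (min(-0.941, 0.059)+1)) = 0.1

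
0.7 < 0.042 False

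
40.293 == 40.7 False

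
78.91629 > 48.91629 True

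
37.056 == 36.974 False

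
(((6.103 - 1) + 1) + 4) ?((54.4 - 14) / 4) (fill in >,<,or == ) >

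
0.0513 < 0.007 False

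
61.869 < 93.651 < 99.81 True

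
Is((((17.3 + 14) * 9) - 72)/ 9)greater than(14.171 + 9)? Yes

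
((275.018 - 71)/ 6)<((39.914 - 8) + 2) False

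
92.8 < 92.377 False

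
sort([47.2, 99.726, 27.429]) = [27.429, 47.2, 99.726]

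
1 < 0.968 False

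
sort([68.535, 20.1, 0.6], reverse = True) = [68.535, 20.1, 0.6]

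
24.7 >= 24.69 True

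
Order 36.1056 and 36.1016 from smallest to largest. 36.1016, 36.1056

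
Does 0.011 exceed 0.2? No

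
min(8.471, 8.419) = 8.419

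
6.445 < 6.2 False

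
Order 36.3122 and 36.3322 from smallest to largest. 36.3122, 36.3322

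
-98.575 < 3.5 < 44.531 True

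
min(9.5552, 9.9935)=9.5552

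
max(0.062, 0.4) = 0.4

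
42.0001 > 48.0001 False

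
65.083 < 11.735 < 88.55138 False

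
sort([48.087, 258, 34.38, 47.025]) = [34.38, 47.025, 48.087, 258]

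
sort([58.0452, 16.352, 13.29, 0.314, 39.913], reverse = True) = [58.0452, 39.913, 16.352, 13.29, 0.314]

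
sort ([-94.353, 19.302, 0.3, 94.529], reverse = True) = [94.529, 19.302, 0.3, -94.353]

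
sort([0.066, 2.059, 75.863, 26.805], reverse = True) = [75.863, 26.805, 2.059, 0.066]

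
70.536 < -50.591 False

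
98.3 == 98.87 False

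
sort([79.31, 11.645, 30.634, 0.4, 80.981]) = [0.4, 11.645, 30.634, 79.31, 80.981]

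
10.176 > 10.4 False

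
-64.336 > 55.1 False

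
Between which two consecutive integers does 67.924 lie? 67 and 68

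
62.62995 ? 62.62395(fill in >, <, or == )>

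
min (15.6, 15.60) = 15.6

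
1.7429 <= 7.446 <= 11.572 True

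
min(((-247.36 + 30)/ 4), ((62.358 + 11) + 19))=-54.34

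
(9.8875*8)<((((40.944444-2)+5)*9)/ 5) False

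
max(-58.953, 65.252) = 65.252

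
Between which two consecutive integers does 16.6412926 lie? 16 and 17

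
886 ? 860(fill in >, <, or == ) >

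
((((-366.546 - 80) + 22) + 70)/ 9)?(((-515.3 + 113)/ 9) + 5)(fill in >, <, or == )>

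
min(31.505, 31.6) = 31.505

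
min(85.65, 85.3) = 85.3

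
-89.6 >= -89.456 False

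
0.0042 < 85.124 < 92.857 True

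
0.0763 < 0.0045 False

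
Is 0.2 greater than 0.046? Yes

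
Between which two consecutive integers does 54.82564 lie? 54 and 55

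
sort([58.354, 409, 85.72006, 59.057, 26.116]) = [26.116, 58.354, 59.057, 85.72006, 409]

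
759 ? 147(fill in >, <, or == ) >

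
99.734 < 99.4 False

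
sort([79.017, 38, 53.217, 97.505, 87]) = [38, 53.217, 79.017, 87, 97.505]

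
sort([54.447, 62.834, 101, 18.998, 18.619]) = [18.619, 18.998, 54.447, 62.834, 101]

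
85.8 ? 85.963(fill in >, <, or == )<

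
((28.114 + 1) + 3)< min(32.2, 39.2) True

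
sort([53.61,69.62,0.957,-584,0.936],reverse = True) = [69.62,53.61,0.957,0.936,-584]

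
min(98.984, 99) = 98.984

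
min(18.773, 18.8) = 18.773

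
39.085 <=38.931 False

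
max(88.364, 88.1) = 88.364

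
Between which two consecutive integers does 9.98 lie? 9 and 10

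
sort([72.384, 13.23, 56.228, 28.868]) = [13.23, 28.868, 56.228, 72.384]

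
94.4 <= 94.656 True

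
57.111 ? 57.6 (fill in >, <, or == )<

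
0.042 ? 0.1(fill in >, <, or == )<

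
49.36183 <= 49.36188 True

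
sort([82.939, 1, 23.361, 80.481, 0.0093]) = [0.0093, 1, 23.361, 80.481, 82.939]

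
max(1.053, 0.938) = 1.053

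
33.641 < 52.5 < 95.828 True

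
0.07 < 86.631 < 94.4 True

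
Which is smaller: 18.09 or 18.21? 18.09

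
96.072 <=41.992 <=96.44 False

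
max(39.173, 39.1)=39.173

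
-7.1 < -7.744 False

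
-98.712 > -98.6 False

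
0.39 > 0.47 False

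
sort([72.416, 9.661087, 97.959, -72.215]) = [-72.215, 9.661087, 72.416, 97.959]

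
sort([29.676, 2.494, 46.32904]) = [2.494, 29.676, 46.32904]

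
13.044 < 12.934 False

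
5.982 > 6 False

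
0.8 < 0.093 False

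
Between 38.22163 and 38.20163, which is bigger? 38.22163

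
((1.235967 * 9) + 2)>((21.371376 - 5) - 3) False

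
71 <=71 True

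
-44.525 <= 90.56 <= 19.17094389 False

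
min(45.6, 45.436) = 45.436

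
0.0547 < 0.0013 False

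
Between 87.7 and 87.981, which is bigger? 87.981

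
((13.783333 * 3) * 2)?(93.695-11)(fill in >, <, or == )>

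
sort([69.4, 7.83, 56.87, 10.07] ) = [7.83, 10.07, 56.87, 69.4]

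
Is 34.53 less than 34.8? Yes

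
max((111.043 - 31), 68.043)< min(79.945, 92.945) False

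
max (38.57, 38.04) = 38.57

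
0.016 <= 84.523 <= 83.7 False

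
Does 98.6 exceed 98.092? Yes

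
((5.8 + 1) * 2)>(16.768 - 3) False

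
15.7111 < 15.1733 False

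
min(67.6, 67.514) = 67.514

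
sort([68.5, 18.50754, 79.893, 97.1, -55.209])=[-55.209, 18.50754, 68.5, 79.893, 97.1]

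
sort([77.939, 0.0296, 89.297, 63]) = [0.0296, 63, 77.939, 89.297]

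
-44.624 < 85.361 True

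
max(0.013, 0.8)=0.8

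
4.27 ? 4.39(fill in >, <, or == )<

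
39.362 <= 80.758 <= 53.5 False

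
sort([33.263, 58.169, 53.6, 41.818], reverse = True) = [58.169, 53.6, 41.818, 33.263]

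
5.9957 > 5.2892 True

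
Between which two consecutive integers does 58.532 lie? 58 and 59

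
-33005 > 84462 False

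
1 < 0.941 False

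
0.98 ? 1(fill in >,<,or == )<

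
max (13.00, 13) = 13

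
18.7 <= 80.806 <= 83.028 True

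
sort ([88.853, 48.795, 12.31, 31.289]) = [12.31, 31.289, 48.795, 88.853]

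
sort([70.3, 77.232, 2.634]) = [2.634, 70.3, 77.232]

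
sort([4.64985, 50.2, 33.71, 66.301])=[4.64985, 33.71, 50.2, 66.301]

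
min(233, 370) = 233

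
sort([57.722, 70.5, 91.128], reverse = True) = [91.128, 70.5, 57.722]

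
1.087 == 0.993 False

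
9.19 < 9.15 False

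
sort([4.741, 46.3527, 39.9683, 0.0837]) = [0.0837, 4.741, 39.9683, 46.3527]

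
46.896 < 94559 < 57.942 False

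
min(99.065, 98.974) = 98.974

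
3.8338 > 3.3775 True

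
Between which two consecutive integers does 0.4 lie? 0 and 1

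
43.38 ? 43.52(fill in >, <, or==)<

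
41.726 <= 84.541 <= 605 True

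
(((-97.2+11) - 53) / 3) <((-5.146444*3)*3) True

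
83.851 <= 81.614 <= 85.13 False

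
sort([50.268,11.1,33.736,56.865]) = [11.1,33.736,50.268,56.865]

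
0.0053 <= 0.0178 True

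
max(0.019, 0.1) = 0.1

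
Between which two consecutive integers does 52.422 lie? 52 and 53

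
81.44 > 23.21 True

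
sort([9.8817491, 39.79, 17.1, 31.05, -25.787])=[-25.787, 9.8817491, 17.1, 31.05, 39.79]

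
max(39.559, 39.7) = 39.7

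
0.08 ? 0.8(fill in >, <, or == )<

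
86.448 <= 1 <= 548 False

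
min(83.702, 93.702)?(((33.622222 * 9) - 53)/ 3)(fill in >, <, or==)>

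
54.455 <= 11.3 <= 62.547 False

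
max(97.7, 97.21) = 97.7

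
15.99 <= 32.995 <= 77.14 True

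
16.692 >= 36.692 False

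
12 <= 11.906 False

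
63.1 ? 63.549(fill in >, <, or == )<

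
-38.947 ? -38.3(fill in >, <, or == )<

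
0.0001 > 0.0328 False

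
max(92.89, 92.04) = 92.89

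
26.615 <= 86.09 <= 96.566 True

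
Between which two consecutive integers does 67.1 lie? 67 and 68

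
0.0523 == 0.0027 False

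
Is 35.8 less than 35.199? No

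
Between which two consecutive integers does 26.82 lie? 26 and 27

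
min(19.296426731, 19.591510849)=19.296426731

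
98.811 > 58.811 True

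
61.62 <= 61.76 True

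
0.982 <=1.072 True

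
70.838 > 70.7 True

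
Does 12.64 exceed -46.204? Yes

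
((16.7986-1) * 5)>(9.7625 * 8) True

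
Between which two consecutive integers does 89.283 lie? 89 and 90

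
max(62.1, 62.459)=62.459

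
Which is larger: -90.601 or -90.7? -90.601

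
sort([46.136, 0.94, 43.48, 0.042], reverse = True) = [46.136, 43.48, 0.94, 0.042]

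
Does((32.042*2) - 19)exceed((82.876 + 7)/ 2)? Yes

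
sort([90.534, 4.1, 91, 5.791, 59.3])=[4.1, 5.791, 59.3, 90.534, 91]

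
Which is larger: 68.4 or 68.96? 68.96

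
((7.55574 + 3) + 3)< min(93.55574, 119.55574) True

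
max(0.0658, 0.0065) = 0.0658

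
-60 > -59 False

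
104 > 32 True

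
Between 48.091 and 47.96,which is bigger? 48.091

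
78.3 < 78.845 True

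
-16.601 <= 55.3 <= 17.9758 False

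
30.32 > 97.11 False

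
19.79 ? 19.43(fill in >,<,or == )>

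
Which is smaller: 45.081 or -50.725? -50.725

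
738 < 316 False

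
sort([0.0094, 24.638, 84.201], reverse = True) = [84.201, 24.638, 0.0094]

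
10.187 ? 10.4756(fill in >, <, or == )<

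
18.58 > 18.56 True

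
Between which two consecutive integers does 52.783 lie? 52 and 53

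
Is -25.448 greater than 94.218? No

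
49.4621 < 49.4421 False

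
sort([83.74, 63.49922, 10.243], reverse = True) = [83.74, 63.49922, 10.243]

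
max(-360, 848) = 848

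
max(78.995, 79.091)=79.091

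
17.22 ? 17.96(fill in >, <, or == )<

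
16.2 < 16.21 True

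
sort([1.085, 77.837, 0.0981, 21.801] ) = [0.0981, 1.085, 21.801, 77.837]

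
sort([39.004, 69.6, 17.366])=[17.366, 39.004, 69.6]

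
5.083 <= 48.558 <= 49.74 True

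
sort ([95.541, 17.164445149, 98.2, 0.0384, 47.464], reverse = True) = [98.2, 95.541, 47.464, 17.164445149, 0.0384]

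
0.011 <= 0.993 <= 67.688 True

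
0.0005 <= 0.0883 True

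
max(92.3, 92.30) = 92.30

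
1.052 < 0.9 False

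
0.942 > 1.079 False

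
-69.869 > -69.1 False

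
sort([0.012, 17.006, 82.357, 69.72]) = [0.012, 17.006, 69.72, 82.357]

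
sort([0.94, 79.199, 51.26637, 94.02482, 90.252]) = [0.94, 51.26637, 79.199, 90.252, 94.02482]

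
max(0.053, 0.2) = 0.2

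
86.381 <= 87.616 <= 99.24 True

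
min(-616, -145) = -616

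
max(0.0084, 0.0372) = 0.0372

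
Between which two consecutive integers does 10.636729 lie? 10 and 11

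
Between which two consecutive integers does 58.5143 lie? 58 and 59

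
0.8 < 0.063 False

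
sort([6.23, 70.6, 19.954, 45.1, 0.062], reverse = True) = [70.6, 45.1, 19.954, 6.23, 0.062]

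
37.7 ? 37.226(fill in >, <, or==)>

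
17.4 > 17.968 False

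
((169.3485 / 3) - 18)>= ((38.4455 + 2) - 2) True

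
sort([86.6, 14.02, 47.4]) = [14.02, 47.4, 86.6]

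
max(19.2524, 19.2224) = 19.2524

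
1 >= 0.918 True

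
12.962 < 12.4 False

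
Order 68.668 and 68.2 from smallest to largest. 68.2, 68.668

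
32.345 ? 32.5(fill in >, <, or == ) <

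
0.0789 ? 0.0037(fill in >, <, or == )>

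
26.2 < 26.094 False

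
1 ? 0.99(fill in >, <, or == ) >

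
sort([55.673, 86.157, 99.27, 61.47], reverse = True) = [99.27, 86.157, 61.47, 55.673]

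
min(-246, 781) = -246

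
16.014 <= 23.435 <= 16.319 False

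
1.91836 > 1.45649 True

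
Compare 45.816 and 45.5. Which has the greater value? 45.816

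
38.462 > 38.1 True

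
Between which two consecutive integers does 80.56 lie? 80 and 81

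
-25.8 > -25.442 False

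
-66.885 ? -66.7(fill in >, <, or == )<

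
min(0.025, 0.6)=0.025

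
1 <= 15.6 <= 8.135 False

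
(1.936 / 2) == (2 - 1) False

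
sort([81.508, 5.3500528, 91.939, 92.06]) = [5.3500528, 81.508, 91.939, 92.06]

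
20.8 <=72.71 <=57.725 False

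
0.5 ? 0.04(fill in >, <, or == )>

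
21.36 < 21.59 True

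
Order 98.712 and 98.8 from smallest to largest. 98.712, 98.8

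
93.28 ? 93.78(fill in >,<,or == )<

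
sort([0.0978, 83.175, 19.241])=[0.0978, 19.241, 83.175]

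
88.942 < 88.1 False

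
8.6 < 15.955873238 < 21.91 True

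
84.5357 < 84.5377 True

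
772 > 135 True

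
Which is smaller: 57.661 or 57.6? 57.6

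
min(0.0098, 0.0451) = 0.0098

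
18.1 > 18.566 False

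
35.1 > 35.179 False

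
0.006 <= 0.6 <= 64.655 True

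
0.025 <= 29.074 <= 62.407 True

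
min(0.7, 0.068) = 0.068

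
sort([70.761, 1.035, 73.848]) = [1.035, 70.761, 73.848]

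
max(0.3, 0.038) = 0.3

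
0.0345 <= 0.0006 False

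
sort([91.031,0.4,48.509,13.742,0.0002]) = [0.0002,0.4,13.742,48.509,91.031]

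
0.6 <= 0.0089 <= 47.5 False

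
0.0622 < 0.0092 False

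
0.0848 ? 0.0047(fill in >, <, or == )>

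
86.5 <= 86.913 True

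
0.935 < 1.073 True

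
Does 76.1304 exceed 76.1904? No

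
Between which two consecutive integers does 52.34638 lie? 52 and 53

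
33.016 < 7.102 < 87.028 False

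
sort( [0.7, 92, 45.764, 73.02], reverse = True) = [92, 73.02, 45.764, 0.7]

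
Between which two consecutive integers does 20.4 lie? 20 and 21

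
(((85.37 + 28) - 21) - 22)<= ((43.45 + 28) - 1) True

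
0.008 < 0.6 True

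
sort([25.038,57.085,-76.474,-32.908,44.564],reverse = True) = [57.085,44.564,25.038,-32.908,-76.474]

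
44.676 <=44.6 False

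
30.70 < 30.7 False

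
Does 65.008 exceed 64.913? Yes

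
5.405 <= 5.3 False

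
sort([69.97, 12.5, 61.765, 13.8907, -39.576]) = [-39.576, 12.5, 13.8907, 61.765, 69.97]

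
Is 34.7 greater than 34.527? Yes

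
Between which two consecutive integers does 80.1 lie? 80 and 81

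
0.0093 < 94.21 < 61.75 False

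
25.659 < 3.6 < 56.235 False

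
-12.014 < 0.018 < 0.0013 False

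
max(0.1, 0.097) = 0.1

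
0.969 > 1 False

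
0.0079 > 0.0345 False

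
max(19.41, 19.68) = 19.68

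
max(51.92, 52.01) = 52.01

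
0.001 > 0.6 False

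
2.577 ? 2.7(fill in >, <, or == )<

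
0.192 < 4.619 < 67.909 True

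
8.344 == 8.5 False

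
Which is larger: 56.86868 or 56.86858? 56.86868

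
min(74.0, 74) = 74.0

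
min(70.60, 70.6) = 70.60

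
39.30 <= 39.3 True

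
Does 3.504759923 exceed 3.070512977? Yes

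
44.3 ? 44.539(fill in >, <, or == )<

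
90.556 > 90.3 True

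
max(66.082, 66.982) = 66.982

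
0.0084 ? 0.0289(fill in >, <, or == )<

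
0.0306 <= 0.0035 False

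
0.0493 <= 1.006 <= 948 True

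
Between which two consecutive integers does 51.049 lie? 51 and 52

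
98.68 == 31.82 False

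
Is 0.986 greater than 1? No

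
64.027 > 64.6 False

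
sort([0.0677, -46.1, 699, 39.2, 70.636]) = [-46.1, 0.0677, 39.2, 70.636, 699]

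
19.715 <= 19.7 False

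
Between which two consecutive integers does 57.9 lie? 57 and 58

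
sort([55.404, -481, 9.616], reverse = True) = [55.404, 9.616, -481]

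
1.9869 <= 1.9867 False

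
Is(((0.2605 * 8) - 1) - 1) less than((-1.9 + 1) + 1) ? Yes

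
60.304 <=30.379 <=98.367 False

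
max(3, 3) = 3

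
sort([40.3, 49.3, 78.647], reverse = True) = [78.647, 49.3, 40.3]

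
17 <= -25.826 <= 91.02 False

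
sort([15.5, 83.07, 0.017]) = [0.017, 15.5, 83.07]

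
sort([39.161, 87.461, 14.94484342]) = [14.94484342, 39.161, 87.461]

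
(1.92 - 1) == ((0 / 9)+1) False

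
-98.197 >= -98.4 True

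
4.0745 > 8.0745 False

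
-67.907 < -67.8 True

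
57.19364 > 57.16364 True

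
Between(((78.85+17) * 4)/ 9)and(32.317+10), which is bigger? (((78.85+17) * 4)/ 9)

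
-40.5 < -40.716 False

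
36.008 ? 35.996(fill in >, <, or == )>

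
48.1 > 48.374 False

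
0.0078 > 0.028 False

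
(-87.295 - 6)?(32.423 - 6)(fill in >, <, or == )<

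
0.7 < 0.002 False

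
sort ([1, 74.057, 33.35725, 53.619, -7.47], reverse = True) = [74.057, 53.619, 33.35725, 1, -7.47]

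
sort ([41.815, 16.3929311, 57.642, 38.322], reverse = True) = [57.642, 41.815, 38.322, 16.3929311]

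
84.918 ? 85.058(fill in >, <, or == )<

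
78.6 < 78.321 False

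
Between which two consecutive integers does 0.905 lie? 0 and 1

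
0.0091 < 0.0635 True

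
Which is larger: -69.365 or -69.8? -69.365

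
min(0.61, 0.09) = 0.09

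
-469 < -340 True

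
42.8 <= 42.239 False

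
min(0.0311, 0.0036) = 0.0036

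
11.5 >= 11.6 False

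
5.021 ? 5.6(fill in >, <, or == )<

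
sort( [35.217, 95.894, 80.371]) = [35.217, 80.371, 95.894]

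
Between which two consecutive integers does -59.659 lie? -60 and -59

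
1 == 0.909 False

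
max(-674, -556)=-556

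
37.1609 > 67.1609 False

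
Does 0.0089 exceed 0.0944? No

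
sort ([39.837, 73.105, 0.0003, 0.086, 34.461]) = [0.0003, 0.086, 34.461, 39.837, 73.105]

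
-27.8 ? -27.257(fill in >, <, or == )<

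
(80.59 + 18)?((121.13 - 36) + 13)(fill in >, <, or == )>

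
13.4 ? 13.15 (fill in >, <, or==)>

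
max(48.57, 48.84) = 48.84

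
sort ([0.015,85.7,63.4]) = [0.015,63.4,85.7]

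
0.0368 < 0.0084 False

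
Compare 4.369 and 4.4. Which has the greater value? 4.4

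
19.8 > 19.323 True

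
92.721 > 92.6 True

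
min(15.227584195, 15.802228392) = 15.227584195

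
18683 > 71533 False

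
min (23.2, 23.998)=23.2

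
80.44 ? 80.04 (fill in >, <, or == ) >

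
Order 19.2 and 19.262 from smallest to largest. 19.2, 19.262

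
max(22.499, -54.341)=22.499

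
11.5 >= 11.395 True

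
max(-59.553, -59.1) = -59.1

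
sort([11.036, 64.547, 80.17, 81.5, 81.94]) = [11.036, 64.547, 80.17, 81.5, 81.94]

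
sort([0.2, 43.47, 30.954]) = [0.2, 30.954, 43.47]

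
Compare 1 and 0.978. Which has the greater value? 1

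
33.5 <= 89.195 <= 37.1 False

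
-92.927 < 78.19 True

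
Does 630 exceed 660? No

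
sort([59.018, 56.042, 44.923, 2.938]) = [2.938, 44.923, 56.042, 59.018]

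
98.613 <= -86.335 False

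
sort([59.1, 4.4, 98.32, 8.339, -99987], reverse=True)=[98.32, 59.1, 8.339, 4.4, -99987]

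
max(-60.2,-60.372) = -60.2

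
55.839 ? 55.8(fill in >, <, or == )>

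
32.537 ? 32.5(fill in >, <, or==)>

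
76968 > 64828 True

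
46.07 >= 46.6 False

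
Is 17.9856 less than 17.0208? No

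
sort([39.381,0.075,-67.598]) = [-67.598,0.075,39.381]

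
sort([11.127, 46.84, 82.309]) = [11.127, 46.84, 82.309]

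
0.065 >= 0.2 False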